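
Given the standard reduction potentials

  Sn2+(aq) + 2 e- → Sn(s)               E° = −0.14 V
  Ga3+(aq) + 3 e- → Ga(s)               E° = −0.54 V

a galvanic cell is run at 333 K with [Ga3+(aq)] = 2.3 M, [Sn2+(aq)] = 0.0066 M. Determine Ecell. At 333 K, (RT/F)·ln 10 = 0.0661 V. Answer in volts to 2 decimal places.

+0.32 V

Sn²⁺/Sn is reduced (cathode, E° = −0.14 V) and Ga³⁺/Ga is oxidized (anode).
The standard potential is −0.14 − (−0.54) = +0.40 V and the balanced reaction transfers n = 6 electrons.
Balancing gives 3 Sn2+(aq) + 2 Ga(s) → 3 Sn(s) + 2 Ga3+(aq); hence Q = [Ga3+(aq)]^2 / [Sn2+(aq)]^3 = 1.84×10^7 (log Q = 7.265).
Applying E = E° − (RT ln10/nF)·log Q gives +0.40 − (0.0661/6)(7.265) = +0.32 V.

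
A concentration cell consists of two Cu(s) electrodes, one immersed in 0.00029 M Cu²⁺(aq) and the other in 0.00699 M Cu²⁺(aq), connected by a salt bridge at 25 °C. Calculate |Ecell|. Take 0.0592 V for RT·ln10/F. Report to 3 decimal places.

0.041 V

For a concentration cell E°cell = 0, since both electrodes use the same couple.
The compartment with the higher Cu²⁺(aq) concentration (0.00699 M) acts as the cathode; ions are reduced there and produced at the dilute (0.00029 M) anode.
With n = 2, Ecell = −(0.0592/2)·log([dilute]/[conc]) = −(0.0592/2)·log(0.00029/0.00699) = +0.041 V.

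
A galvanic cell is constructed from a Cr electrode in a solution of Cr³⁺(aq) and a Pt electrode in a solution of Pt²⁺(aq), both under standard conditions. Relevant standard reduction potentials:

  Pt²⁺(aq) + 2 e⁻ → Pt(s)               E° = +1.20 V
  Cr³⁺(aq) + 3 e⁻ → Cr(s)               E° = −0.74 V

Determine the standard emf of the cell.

+1.94 V

Of the two couples in this cell, the one with the more positive reduction potential is reduced at the cathode: here that is Pt²⁺/Pt (+1.20 V); Cr³⁺/Cr (−0.74 V) is the anode.
E°cell = E°(cathode) − E°(anode) = +1.20 − (−0.74) = +1.94 V.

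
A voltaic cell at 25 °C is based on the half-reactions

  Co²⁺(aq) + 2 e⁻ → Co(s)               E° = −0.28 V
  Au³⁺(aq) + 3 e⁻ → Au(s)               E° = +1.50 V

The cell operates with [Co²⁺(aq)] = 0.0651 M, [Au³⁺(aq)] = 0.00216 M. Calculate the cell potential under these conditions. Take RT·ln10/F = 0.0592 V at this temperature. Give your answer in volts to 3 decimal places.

Au³⁺/Au is reduced (cathode, E° = +1.50 V) and Co²⁺/Co is oxidized (anode).
E°cell = E°cat − E°an = +1.50 − (−0.28) = +1.78 V; n = 6.
Balancing gives 2 Au³⁺(aq) + 3 Co(s) → 2 Au(s) + 3 Co²⁺(aq); hence Q = [Co²⁺(aq)]^3 / [Au³⁺(aq)]^2 = 59.1 (log Q = 1.772).
E = E° − (0.0592/n)·log Q = +1.78 − (0.0592/6)(1.772) = +1.763 V.

+1.763 V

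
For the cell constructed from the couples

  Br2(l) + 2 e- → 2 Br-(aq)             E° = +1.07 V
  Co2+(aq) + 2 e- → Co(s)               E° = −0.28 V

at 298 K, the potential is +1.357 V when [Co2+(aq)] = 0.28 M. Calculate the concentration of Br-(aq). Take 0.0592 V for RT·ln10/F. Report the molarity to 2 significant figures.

1.4 M

The Br₂/Br⁻ couple has the larger reduction potential, so it is the cathode: E°cell = +1.07 − (−0.28) = +1.35 V and n = 2.
Since E = E° − (0.0592/n)·log Q, log Q = n(E° − E)/0.0592 = −0.236.
For Br2(l) + Co(s) → 2 Br-(aq) + Co2+(aq), the reaction quotient is Q = [Br-(aq)]^2·[Co2+(aq)].
Isolating [Br-(aq)] in Q = 10^{−0.236} yields log [Br-(aq)] = 0.158, i.e. 1.4 M.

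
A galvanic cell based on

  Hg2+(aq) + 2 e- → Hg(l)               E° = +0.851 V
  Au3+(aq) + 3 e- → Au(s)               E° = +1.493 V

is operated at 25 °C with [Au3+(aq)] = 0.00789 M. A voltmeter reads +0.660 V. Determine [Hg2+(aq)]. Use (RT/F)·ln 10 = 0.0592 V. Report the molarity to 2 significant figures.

0.0098 M

The Au³⁺/Au couple has the larger reduction potential, so it is the cathode: E°cell = +1.493 − (+0.851) = +0.642 V and n = 6.
Since E = E° − (0.0592/n)·log Q, log Q = n(E° − E)/0.0592 = −1.824.
For 2 Au3+(aq) + 3 Hg(l) → 2 Au(s) + 3 Hg2+(aq), the reaction quotient is Q = [Hg2+(aq)]^3 / [Au3+(aq)]^2.
Solving for the unknown gives log [Hg2+(aq)] = −2.010, so [Hg2+(aq)] ≈ 0.0098 M.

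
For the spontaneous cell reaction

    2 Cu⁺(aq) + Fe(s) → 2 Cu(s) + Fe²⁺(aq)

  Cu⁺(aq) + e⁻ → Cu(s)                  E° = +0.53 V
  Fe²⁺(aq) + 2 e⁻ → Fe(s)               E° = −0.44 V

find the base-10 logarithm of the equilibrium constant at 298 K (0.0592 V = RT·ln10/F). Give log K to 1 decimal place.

log K = 32.8

The Cu⁺/Cu couple is reduced (cathode); E°cell = +0.53 − (−0.44) = +0.97 V with n = 2.
At equilibrium E = 0, so log K = nE°cell / 0.0592 = (2)(+0.97) / 0.0592 = 32.8.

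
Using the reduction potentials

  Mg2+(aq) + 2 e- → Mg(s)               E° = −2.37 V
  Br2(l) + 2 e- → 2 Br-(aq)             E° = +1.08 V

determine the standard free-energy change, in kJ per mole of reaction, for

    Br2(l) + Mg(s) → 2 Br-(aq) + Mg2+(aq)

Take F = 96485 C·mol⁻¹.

In the reaction as written Br2(l) is reduced, so the Br₂/Br⁻ couple is the cathode and Mg²⁺/Mg is the anode.
E°cell = +1.08 − (−2.37) = +3.45 V; balancing electrons gives n = 2.
ΔG° = −nFE°cell = −(2)(96485)(+3.45) J/mol = −666 kJ/mol.

−666 kJ/mol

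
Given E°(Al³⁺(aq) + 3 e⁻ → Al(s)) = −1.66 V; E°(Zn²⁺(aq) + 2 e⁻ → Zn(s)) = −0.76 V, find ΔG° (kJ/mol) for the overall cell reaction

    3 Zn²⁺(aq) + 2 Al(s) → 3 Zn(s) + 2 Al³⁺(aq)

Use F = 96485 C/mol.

In the reaction as written Zn²⁺(aq) is reduced, so the Zn²⁺/Zn couple is the cathode and Al³⁺/Al is the anode.
E°cell = −0.76 − (−1.66) = +0.90 V; balancing electrons gives n = 6.
ΔG° = −nFE°cell = −(6)(96485)(+0.90) J/mol = −521 kJ/mol.

−521 kJ/mol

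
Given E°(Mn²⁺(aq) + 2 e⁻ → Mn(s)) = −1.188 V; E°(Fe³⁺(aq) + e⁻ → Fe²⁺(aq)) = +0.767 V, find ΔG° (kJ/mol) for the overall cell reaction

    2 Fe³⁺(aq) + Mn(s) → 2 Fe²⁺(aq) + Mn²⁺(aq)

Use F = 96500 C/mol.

−377 kJ/mol

In the reaction as written Fe³⁺(aq) is reduced, so the Fe³⁺/Fe²⁺ couple is the cathode and Mn²⁺/Mn is the anode.
E°cell = +0.767 − (−1.188) = +1.955 V; balancing electrons gives n = 2.
ΔG° = −nFE°cell = −(2)(96500)(+1.955) J/mol = −377 kJ/mol.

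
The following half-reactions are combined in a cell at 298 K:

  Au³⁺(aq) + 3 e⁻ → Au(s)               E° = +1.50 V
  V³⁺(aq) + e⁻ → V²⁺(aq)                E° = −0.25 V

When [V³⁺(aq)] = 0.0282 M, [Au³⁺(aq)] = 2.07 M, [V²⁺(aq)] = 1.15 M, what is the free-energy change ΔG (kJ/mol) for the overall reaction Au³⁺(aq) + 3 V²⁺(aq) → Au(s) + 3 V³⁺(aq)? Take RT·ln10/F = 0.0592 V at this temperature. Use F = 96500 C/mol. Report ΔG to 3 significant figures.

With Au³⁺/Au reduced at the cathode, E°cell = +1.50 − (−0.25) = +1.75 V and n = 3.
Q = [V³⁺(aq)]^3 / ([Au³⁺(aq)]·[V²⁺(aq)]^3) = 7.12×10^−6, so log Q = −5.147 and E = +1.75 − (0.0592/3)(−5.147) = +1.8516 V.
ΔG = −nFE = −(3)(96500)(+1.8516) J/mol = −536 kJ/mol.

−536 kJ/mol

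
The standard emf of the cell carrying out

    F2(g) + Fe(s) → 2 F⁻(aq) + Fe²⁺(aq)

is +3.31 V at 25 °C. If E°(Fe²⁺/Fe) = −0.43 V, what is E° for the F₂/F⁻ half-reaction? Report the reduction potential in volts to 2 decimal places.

+2.88 V

In the reaction as written the F₂/F⁻ couple is reduced (cathode) and Fe²⁺/Fe is oxidized (anode), so E°cell = E°(F₂/F⁻) − E°(Fe²⁺/Fe).
E°(F₂/F⁻) = E°cell + E°(anode) = +3.31 + (−0.43) = +2.88 V.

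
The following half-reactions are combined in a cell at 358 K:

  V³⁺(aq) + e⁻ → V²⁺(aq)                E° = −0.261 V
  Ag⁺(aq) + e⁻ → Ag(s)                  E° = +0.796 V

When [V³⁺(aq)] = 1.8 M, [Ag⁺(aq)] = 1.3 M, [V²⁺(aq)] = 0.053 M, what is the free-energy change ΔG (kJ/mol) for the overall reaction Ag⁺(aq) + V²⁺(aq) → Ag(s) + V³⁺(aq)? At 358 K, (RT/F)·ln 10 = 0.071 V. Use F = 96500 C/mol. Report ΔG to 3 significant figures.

−92.3 kJ/mol

The standard cell potential is +0.796 − (−0.261) = +1.057 V, with n = 1 electron in the balanced equation.
Here Q = [V³⁺(aq)] / ([Ag⁺(aq)]·[V²⁺(aq)]) = 26.1 (log Q = 1.417), giving E = +1.057 − (0.071/1)·(1.417) = +0.9564 V.
Then ΔG = −nFE = −1 × 96500 × +0.9564 J/mol = −92.3 kJ/mol.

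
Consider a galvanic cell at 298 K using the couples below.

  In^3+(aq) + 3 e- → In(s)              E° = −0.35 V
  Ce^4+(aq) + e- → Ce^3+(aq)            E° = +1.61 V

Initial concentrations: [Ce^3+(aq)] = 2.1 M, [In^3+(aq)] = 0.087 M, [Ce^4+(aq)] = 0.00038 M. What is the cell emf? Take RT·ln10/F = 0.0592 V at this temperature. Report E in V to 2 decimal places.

Since E°(Ce⁴⁺/Ce³⁺) > E°(In³⁺/In), Ce⁴⁺/Ce³⁺ serves as the cathode.
E°cell = E°cat − E°an = +1.61 − (−0.35) = +1.96 V; n = 3.
For the overall reaction 3 Ce^4+(aq) + In(s) → 3 Ce^3+(aq) + In^3+(aq), Q = ([Ce^3+(aq)]^3·[In^3+(aq)]) / [Ce^4+(aq)]^3 = 1.47×10^10, giving log Q = 10.167.
By the Nernst equation, E = +1.96 − (0.0592/3)·(10.167) = +1.76 V.

+1.76 V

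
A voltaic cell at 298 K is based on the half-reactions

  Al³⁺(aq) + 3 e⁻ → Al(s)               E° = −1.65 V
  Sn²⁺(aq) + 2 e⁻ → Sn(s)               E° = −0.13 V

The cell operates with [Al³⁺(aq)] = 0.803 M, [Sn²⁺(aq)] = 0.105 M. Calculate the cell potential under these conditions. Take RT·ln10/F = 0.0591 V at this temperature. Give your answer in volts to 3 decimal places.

Since E°(Sn²⁺/Sn) > E°(Al³⁺/Al), Sn²⁺/Sn serves as the cathode.
The standard potential is −0.13 − (−1.65) = +1.52 V and the balanced reaction transfers n = 6 electrons.
Balancing gives 3 Sn²⁺(aq) + 2 Al(s) → 3 Sn(s) + 2 Al³⁺(aq); hence Q = [Al³⁺(aq)]^2 / [Sn²⁺(aq)]^3 = 557 (log Q = 2.746).
By the Nernst equation, E = +1.52 − (0.0591/6)·(2.746) = +1.493 V.

+1.493 V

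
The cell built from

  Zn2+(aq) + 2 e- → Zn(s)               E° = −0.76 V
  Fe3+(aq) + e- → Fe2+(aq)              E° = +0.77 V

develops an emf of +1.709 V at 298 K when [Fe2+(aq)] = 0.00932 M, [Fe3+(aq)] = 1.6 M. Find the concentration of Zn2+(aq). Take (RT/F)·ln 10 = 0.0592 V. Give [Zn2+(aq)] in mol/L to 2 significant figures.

0.026 M

The Fe³⁺/Fe²⁺ couple has the larger reduction potential, so it is the cathode: E°cell = +0.77 − (−0.76) = +1.53 V and n = 2.
Rearranging E = E° − (0.0592/n)·log Q gives log Q = 2(+1.53 − (+1.709))/0.0592 = −6.047.
For 2 Fe3+(aq) + Zn(s) → 2 Fe2+(aq) + Zn2+(aq), the reaction quotient is Q = ([Fe2+(aq)]^2·[Zn2+(aq)]) / [Fe3+(aq)]^2.
Solving for the unknown gives log [Zn2+(aq)] = −1.578, so [Zn2+(aq)] ≈ 0.026 M.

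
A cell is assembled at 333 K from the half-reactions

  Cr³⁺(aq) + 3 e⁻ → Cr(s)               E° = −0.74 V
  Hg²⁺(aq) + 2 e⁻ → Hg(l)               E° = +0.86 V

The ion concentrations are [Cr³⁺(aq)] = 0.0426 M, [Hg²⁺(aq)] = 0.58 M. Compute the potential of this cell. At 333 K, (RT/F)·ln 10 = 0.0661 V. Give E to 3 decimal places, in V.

The Hg²⁺/Hg couple has the more positive E°, so it is the cathode; Cr³⁺/Cr is the anode.
E°cell = +0.86 − (−0.74) = +1.60 V, with n = 6 electrons transferred.
The balanced reaction is 3 Hg²⁺(aq) + 2 Cr(s) → 3 Hg(l) + 2 Cr³⁺(aq), so Q = [Cr³⁺(aq)]^2 / [Hg²⁺(aq)]^3 = 0.0093 and log Q = −2.031.
E = E° − (0.0661/n)·log Q = +1.60 − (0.0661/6)(−2.031) = +1.622 V.

+1.622 V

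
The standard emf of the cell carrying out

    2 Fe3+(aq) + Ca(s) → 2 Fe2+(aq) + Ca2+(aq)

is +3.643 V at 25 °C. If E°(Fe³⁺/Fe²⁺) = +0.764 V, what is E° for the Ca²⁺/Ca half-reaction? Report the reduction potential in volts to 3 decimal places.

In the reaction as written the Fe³⁺/Fe²⁺ couple is reduced (cathode) and Ca²⁺/Ca is oxidized (anode), so E°cell = E°(Fe³⁺/Fe²⁺) − E°(Ca²⁺/Ca).
E°(Ca²⁺/Ca) = E°(cathode) − E°cell = +0.764 − (+3.643) = −2.879 V.

−2.879 V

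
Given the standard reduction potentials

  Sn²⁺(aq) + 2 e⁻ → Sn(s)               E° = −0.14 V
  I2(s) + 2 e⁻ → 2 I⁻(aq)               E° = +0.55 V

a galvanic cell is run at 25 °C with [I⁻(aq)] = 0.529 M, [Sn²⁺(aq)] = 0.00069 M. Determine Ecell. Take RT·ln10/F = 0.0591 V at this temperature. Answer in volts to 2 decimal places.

+0.80 V

I₂/I⁻ is reduced (cathode, E° = +0.55 V) and Sn²⁺/Sn is oxidized (anode).
E°cell = +0.55 − (−0.14) = +0.69 V, with n = 2 electrons transferred.
For the overall reaction I2(s) + Sn(s) → 2 I⁻(aq) + Sn²⁺(aq), Q = [I⁻(aq)]^2·[Sn²⁺(aq)] = 0.000193, giving log Q = −3.714.
E = E° − (0.0591/n)·log Q = +0.69 − (0.0591/2)(−3.714) = +0.80 V.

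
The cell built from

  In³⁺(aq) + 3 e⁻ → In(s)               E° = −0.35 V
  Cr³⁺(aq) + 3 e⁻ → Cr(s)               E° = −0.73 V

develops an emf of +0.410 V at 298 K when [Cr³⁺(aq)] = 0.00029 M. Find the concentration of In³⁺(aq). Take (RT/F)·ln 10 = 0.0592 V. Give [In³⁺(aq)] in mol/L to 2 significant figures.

In³⁺/In is the cathode (higher E°); E°cell = −0.35 − (−0.73) = +0.38 V with n = 3.
Rearranging E = E° − (0.0592/n)·log Q gives log Q = 3(+0.38 − (+0.410))/0.0592 = −1.520.
The balanced reaction is In³⁺(aq) + Cr(s) → In(s) + Cr³⁺(aq), so Q = [Cr³⁺(aq)] / [In³⁺(aq)].
Isolating [In³⁺(aq)] in Q = 10^{−1.520} yields log [In³⁺(aq)] = −2.018, i.e. 0.0096 M.

0.0096 M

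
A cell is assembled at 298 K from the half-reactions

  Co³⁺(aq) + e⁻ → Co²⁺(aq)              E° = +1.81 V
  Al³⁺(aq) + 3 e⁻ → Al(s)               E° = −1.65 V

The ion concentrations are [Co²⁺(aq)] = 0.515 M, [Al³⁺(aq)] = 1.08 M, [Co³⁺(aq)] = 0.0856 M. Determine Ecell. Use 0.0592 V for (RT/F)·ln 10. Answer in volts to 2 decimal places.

Co³⁺/Co²⁺ is reduced (cathode, E° = +1.81 V) and Al³⁺/Al is oxidized (anode).
E°cell = E°cat − E°an = +1.81 − (−1.65) = +3.46 V; n = 3.
Balancing gives 3 Co³⁺(aq) + Al(s) → 3 Co²⁺(aq) + Al³⁺(aq); hence Q = ([Co²⁺(aq)]^3·[Al³⁺(aq)]) / [Co³⁺(aq)]^3 = 235 (log Q = 2.371).
E = E° − (0.0592/n)·log Q = +3.46 − (0.0592/3)(2.371) = +3.41 V.

+3.41 V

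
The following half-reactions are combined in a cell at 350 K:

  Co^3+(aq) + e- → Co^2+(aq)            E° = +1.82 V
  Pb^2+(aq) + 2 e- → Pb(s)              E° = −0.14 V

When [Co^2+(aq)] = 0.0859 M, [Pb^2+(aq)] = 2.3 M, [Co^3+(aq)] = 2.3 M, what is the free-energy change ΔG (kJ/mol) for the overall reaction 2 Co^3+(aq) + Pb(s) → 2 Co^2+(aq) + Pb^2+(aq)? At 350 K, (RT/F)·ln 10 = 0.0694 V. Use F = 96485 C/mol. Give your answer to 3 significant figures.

With Co³⁺/Co²⁺ reduced at the cathode, E°cell = +1.82 − (−0.14) = +1.96 V and n = 2.
Here Q = ([Co^2+(aq)]^2·[Pb^2+(aq)]) / [Co^3+(aq)]^2 = 0.00321 (log Q = −2.494), giving E = +1.96 − (0.0694/2)·(−2.494) = +2.0465 V.
Then ΔG = −nFE = −2 × 96485 × +2.0465 J/mol = −395 kJ/mol.

−395 kJ/mol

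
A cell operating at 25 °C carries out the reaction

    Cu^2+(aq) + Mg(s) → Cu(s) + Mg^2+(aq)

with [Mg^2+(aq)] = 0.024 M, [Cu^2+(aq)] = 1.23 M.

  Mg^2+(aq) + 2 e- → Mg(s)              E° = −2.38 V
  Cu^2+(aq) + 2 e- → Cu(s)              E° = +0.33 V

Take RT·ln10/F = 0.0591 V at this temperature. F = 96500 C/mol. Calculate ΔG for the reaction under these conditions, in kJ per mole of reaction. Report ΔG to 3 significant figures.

−533 kJ/mol

The standard cell potential is +0.33 − (−2.38) = +2.71 V, with n = 2 electrons in the balanced equation.
Here Q = [Mg^2+(aq)] / [Cu^2+(aq)] = 0.0195 (log Q = −1.710), giving E = +2.71 − (0.0591/2)·(−1.710) = +2.7605 V.
ΔG = −nFE = −(2)(96500)(+2.7605) J/mol = −533 kJ/mol.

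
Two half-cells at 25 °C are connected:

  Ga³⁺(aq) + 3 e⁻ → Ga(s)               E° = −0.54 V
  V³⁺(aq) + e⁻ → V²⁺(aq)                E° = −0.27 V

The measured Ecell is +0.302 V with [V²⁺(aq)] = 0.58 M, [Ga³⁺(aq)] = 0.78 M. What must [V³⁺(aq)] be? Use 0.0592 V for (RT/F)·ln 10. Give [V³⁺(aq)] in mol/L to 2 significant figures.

V³⁺/V²⁺ is the cathode (higher E°); E°cell = −0.27 − (−0.54) = +0.27 V with n = 3.
Since E = E° − (0.0592/n)·log Q, log Q = n(E° − E)/0.0592 = −1.622.
Balancing electrons gives 3 V³⁺(aq) + Ga(s) → 3 V²⁺(aq) + Ga³⁺(aq); thus Q = ([V²⁺(aq)]^3·[Ga³⁺(aq)]) / [V³⁺(aq)]^3.
Isolating [V³⁺(aq)] in Q = 10^{−1.622} yields log [V³⁺(aq)] = 0.268, i.e. 1.9 M.

1.9 M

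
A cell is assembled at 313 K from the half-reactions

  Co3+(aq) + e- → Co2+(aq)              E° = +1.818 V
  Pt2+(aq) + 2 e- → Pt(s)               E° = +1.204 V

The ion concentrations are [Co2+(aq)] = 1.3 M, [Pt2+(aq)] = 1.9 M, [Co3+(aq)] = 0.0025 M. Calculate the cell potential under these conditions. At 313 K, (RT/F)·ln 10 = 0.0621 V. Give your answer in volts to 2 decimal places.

+0.44 V

Co³⁺/Co²⁺ is reduced (cathode, E° = +1.818 V) and Pt²⁺/Pt is oxidized (anode).
E°cell = E°cat − E°an = +1.818 − (+1.204) = +0.614 V; n = 2.
The balanced reaction is 2 Co3+(aq) + Pt(s) → 2 Co2+(aq) + Pt2+(aq), so Q = ([Co2+(aq)]^2·[Pt2+(aq)]) / [Co3+(aq)]^2 = 5.14×10^5 and log Q = 5.711.
By the Nernst equation, E = +0.614 − (0.0621/2)·(5.711) = +0.44 V.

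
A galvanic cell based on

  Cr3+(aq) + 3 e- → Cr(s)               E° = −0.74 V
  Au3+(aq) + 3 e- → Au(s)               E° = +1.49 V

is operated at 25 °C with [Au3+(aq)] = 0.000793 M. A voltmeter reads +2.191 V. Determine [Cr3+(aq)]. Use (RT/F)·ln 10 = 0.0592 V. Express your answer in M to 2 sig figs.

With Au³⁺/Au at the cathode and Cr³⁺/Cr at the anode, E°cell = +1.49 − (−0.74) = +2.23 V (n = 3).
Rearranging E = E° − (0.0592/n)·log Q gives log Q = 3(+2.23 − (+2.191))/0.0592 = 1.976.
Balancing electrons gives Au3+(aq) + Cr(s) → Au(s) + Cr3+(aq); thus Q = [Cr3+(aq)] / [Au3+(aq)].
Solving for the unknown gives log [Cr3+(aq)] = −1.125, so [Cr3+(aq)] ≈ 0.075 M.

0.075 M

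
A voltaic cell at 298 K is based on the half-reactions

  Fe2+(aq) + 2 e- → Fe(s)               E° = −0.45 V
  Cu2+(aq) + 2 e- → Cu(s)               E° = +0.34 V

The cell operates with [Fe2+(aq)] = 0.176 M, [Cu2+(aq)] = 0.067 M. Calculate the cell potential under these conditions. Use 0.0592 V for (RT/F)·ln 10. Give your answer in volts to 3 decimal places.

Since E°(Cu²⁺/Cu) > E°(Fe²⁺/Fe), Cu²⁺/Cu serves as the cathode.
E°cell = +0.34 − (−0.45) = +0.79 V, with n = 2 electrons transferred.
The balanced reaction is Cu2+(aq) + Fe(s) → Cu(s) + Fe2+(aq), so Q = [Fe2+(aq)] / [Cu2+(aq)] = 2.63 and log Q = 0.419.
E = E° − (0.0592/n)·log Q = +0.79 − (0.0592/2)(0.419) = +0.778 V.

+0.778 V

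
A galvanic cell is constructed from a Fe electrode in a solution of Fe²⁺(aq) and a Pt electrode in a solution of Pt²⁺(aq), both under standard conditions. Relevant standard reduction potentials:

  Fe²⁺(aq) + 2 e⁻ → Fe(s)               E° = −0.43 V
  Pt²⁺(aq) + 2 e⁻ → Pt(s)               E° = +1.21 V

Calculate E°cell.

The Pt²⁺/Pt couple has the higher E°, so Pt ion is reduced (cathode) and Fe is oxidized (anode).
E°cell = E°(cathode) − E°(anode) = +1.21 − (−0.43) = +1.64 V.

+1.64 V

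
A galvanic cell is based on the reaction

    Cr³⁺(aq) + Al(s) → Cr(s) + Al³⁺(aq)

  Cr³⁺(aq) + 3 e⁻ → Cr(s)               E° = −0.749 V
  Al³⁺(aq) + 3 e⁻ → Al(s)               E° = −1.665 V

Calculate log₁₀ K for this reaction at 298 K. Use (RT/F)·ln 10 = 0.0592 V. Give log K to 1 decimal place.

log K = 46.4

The Cr³⁺/Cr couple is reduced (cathode); E°cell = −0.749 − (−1.665) = +0.916 V with n = 3.
At equilibrium E = 0, so log K = nE°cell / 0.0592 = (3)(+0.916) / 0.0592 = 46.4.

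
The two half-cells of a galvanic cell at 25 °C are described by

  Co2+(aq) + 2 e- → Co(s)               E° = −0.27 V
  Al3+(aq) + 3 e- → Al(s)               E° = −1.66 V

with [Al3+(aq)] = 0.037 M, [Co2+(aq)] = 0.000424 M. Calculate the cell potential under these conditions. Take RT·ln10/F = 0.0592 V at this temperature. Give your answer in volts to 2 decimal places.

Since E°(Co²⁺/Co) > E°(Al³⁺/Al), Co²⁺/Co serves as the cathode.
E°cell = E°cat − E°an = −0.27 − (−1.66) = +1.39 V; n = 6.
For the overall reaction 3 Co2+(aq) + 2 Al(s) → 3 Co(s) + 2 Al3+(aq), Q = [Al3+(aq)]^2 / [Co2+(aq)]^3 = 1.8×10^7, giving log Q = 7.254.
E = E° − (0.0592/n)·log Q = +1.39 − (0.0592/6)(7.254) = +1.32 V.

+1.32 V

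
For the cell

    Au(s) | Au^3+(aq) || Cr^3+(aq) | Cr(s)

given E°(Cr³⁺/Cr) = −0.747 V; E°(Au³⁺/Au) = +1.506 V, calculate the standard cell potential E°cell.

By convention the left-hand electrode in cell notation is the anode (oxidation) and the right-hand electrode is the cathode (reduction).
E°cell = E°(right) − E°(left) = −0.747 − (+1.506) = −2.253 V.
The negative sign shows that, as written, the cell would require an external voltage to drive the reaction.

−2.253 V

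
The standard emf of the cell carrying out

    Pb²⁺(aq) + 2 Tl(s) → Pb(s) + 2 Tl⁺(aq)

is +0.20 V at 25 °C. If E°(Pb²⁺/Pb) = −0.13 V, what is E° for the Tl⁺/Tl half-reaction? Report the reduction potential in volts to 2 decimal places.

−0.33 V

In the reaction as written the Pb²⁺/Pb couple is reduced (cathode) and Tl⁺/Tl is oxidized (anode), so E°cell = E°(Pb²⁺/Pb) − E°(Tl⁺/Tl).
E°(Tl⁺/Tl) = E°(cathode) − E°cell = −0.13 − (+0.20) = −0.33 V.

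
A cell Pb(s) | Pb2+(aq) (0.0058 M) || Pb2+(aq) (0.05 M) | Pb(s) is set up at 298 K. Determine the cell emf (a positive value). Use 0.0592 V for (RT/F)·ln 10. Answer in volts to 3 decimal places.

For a concentration cell E°cell = 0, since both electrodes use the same couple.
The compartment with the higher Pb2+(aq) concentration (0.05 M) acts as the cathode; ions are reduced there and produced at the dilute (0.0058 M) anode.
With n = 2, Ecell = −(0.0592/2)·log([dilute]/[conc]) = −(0.0592/2)·log(0.0058/0.05) = +0.028 V.

0.028 V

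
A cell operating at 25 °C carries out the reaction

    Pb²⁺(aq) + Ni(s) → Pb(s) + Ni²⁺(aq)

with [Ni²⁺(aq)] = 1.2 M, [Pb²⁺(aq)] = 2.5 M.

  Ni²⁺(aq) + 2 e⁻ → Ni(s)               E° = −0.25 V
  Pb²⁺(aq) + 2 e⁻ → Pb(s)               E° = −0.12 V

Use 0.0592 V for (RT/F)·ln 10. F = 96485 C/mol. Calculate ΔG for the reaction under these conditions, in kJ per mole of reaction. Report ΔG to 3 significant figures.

With Pb²⁺/Pb reduced at the cathode, E°cell = −0.12 − (−0.25) = +0.13 V and n = 2.
Q = [Ni²⁺(aq)] / [Pb²⁺(aq)] = 0.48, so log Q = −0.319 and E = +0.13 − (0.0592/2)(−0.319) = +0.1394 V.
Then ΔG = −nFE = −2 × 96485 × +0.1394 J/mol = −26.9 kJ/mol.

−26.9 kJ/mol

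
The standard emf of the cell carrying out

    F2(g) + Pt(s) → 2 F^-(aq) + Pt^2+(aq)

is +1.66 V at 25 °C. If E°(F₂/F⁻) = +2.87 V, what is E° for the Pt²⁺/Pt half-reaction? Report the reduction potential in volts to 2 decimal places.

In the reaction as written the F₂/F⁻ couple is reduced (cathode) and Pt²⁺/Pt is oxidized (anode), so E°cell = E°(F₂/F⁻) − E°(Pt²⁺/Pt).
E°(Pt²⁺/Pt) = E°(cathode) − E°cell = +2.87 − (+1.66) = +1.21 V.

+1.21 V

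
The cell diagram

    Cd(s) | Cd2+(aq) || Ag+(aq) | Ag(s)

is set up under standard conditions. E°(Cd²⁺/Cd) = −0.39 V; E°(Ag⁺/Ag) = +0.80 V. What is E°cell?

+1.19 V

By convention the left-hand electrode in cell notation is the anode (oxidation) and the right-hand electrode is the cathode (reduction).
E°cell = E°(right) − E°(left) = +0.80 − (−0.39) = +1.19 V.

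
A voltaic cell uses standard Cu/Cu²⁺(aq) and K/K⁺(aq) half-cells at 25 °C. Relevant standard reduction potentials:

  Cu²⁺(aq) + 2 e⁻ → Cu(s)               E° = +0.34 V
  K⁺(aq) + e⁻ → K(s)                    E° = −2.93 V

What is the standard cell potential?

The Cu²⁺/Cu couple has the higher E°, so Cu ion is reduced (cathode) and K is oxidized (anode).
E°cell = E°(cathode) − E°(anode) = +0.34 − (−2.93) = +3.27 V.

+3.27 V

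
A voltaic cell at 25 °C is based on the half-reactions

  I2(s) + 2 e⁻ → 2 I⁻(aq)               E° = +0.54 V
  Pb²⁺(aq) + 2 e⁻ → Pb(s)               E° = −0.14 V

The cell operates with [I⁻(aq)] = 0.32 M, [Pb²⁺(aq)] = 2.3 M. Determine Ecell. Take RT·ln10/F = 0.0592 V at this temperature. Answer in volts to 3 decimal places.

+0.699 V

Since E°(I₂/I⁻) > E°(Pb²⁺/Pb), I₂/I⁻ serves as the cathode.
The standard potential is +0.54 − (−0.14) = +0.68 V and the balanced reaction transfers n = 2 electrons.
The balanced reaction is I2(s) + Pb(s) → 2 I⁻(aq) + Pb²⁺(aq), so Q = [I⁻(aq)]^2·[Pb²⁺(aq)] = 0.236 and log Q = −0.628.
Applying E = E° − (RT ln10/nF)·log Q gives +0.68 − (0.0592/2)(−0.628) = +0.699 V.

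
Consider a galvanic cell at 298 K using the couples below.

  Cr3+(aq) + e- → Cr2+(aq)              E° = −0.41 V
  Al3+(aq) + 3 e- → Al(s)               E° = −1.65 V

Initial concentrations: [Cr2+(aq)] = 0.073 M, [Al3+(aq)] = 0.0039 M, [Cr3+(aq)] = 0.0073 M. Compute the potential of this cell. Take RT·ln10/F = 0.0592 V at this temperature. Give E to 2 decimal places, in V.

Since E°(Cr³⁺/Cr²⁺) > E°(Al³⁺/Al), Cr³⁺/Cr²⁺ serves as the cathode.
E°cell = −0.41 − (−1.65) = +1.24 V, with n = 3 electrons transferred.
Balancing gives 3 Cr3+(aq) + Al(s) → 3 Cr2+(aq) + Al3+(aq); hence Q = ([Cr2+(aq)]^3·[Al3+(aq)]) / [Cr3+(aq)]^3 = 3.9 (log Q = 0.591).
By the Nernst equation, E = +1.24 − (0.0592/3)·(0.591) = +1.23 V.

+1.23 V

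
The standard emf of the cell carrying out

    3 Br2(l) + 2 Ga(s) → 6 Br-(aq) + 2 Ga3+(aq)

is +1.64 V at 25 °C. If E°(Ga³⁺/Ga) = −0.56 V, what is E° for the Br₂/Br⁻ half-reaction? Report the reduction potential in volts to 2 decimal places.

+1.08 V

In the reaction as written the Br₂/Br⁻ couple is reduced (cathode) and Ga³⁺/Ga is oxidized (anode), so E°cell = E°(Br₂/Br⁻) − E°(Ga³⁺/Ga).
E°(Br₂/Br⁻) = E°cell + E°(anode) = +1.64 + (−0.56) = +1.08 V.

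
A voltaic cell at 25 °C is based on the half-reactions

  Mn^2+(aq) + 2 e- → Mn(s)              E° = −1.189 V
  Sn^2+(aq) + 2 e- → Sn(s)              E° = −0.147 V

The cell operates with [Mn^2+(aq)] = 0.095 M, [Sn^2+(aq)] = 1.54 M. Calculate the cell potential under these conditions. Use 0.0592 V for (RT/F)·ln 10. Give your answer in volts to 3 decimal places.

+1.078 V

The Sn²⁺/Sn couple has the more positive E°, so it is the cathode; Mn²⁺/Mn is the anode.
The standard potential is −0.147 − (−1.189) = +1.042 V and the balanced reaction transfers n = 2 electrons.
For the overall reaction Sn^2+(aq) + Mn(s) → Sn(s) + Mn^2+(aq), Q = [Mn^2+(aq)] / [Sn^2+(aq)] = 0.0617, giving log Q = −1.210.
E = E° − (0.0592/n)·log Q = +1.042 − (0.0592/2)(−1.210) = +1.078 V.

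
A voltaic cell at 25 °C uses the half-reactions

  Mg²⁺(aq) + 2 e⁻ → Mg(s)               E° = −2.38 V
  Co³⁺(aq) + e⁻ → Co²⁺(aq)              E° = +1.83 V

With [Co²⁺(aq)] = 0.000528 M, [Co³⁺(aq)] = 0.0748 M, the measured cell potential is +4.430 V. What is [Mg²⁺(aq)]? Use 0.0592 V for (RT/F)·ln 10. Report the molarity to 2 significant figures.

The Co³⁺/Co²⁺ couple has the larger reduction potential, so it is the cathode: E°cell = +1.83 − (−2.38) = +4.21 V and n = 2.
From the Nernst equation, log Q = n(E° − E)/0.0592 = 2·(+4.21 − (+4.430))/0.0592 = −7.432.
For 2 Co³⁺(aq) + Mg(s) → 2 Co²⁺(aq) + Mg²⁺(aq), the reaction quotient is Q = ([Co²⁺(aq)]^2·[Mg²⁺(aq)]) / [Co³⁺(aq)]^2.
Solving for the unknown gives log [Mg²⁺(aq)] = −3.129, so [Mg²⁺(aq)] ≈ 0.00074 M.

0.00074 M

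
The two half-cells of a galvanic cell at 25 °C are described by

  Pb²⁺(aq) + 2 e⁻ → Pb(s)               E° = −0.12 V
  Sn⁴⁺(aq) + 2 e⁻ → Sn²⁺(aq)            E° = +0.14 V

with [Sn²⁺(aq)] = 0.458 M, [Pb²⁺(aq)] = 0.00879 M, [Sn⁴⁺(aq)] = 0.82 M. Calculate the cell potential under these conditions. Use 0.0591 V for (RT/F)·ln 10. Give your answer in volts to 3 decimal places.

Sn⁴⁺/Sn²⁺ is reduced (cathode, E° = +0.14 V) and Pb²⁺/Pb is oxidized (anode).
The standard potential is +0.14 − (−0.12) = +0.26 V and the balanced reaction transfers n = 2 electrons.
For the overall reaction Sn⁴⁺(aq) + Pb(s) → Sn²⁺(aq) + Pb²⁺(aq), Q = ([Sn²⁺(aq)]·[Pb²⁺(aq)]) / [Sn⁴⁺(aq)] = 0.00491, giving log Q = −2.309.
E = E° − (0.0591/n)·log Q = +0.26 − (0.0591/2)(−2.309) = +0.328 V.

+0.328 V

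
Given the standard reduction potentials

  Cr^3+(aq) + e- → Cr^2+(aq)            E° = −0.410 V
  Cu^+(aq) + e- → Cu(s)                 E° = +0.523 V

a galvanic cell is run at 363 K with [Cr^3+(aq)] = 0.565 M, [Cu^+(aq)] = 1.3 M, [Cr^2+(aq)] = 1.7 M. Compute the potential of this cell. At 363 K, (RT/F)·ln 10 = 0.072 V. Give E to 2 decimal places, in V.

Cu⁺/Cu is reduced (cathode, E° = +0.523 V) and Cr³⁺/Cr²⁺ is oxidized (anode).
E°cell = E°cat − E°an = +0.523 − (−0.410) = +0.933 V; n = 1.
For the overall reaction Cu^+(aq) + Cr^2+(aq) → Cu(s) + Cr^3+(aq), Q = [Cr^3+(aq)] / ([Cu^+(aq)]·[Cr^2+(aq)]) = 0.256, giving log Q = −0.592.
Applying E = E° − (RT ln10/nF)·log Q gives +0.933 − (0.072/1)(−0.592) = +0.98 V.

+0.98 V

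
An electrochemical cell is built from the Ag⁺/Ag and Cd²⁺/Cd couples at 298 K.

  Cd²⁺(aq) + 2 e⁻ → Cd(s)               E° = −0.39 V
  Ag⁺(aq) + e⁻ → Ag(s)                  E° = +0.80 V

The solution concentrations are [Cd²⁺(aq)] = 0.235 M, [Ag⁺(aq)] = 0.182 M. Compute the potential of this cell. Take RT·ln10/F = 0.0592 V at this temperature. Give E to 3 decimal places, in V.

+1.165 V

The Ag⁺/Ag couple has the more positive E°, so it is the cathode; Cd²⁺/Cd is the anode.
The standard potential is +0.80 − (−0.39) = +1.19 V and the balanced reaction transfers n = 2 electrons.
Balancing gives 2 Ag⁺(aq) + Cd(s) → 2 Ag(s) + Cd²⁺(aq); hence Q = [Cd²⁺(aq)] / [Ag⁺(aq)]^2 = 7.09 (log Q = 0.851).
E = E° − (0.0592/n)·log Q = +1.19 − (0.0592/2)(0.851) = +1.165 V.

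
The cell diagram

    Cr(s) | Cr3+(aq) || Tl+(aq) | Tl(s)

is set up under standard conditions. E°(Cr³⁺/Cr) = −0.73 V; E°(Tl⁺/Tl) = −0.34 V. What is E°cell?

+0.39 V

By convention the left-hand electrode in cell notation is the anode (oxidation) and the right-hand electrode is the cathode (reduction).
E°cell = E°(right) − E°(left) = −0.34 − (−0.73) = +0.39 V.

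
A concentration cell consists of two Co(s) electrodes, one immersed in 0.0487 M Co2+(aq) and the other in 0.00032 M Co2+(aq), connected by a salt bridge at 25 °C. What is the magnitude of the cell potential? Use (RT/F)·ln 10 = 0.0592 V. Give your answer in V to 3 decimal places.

0.065 V

For a concentration cell E°cell = 0, since both electrodes use the same couple.
The compartment with the higher Co2+(aq) concentration (0.0487 M) acts as the cathode; ions are reduced there and produced at the dilute (0.00032 M) anode.
With n = 2, Ecell = −(0.0592/2)·log([dilute]/[conc]) = −(0.0592/2)·log(0.00032/0.0487) = +0.065 V.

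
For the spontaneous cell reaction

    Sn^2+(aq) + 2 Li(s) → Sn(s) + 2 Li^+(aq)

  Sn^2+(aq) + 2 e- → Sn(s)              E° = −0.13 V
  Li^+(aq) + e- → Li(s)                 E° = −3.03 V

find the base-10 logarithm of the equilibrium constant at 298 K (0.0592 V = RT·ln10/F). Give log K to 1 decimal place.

log K = 98.0

The Sn²⁺/Sn couple is reduced (cathode); E°cell = −0.13 − (−3.03) = +2.90 V with n = 2.
At equilibrium E = 0, so log K = nE°cell / 0.0592 = (2)(+2.90) / 0.0592 = 98.0.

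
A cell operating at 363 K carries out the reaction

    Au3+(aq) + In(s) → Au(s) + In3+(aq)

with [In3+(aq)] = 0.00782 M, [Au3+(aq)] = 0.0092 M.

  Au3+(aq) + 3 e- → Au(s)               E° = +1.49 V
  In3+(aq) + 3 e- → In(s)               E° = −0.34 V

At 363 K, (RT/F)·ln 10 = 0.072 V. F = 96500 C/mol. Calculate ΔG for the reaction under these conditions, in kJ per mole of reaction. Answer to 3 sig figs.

The standard cell potential is +1.49 − (−0.34) = +1.83 V, with n = 3 electrons in the balanced equation.
Q = [In3+(aq)] / [Au3+(aq)] = 0.85, so log Q = −0.071 and E = +1.83 − (0.072/3)(−0.071) = +1.8317 V.
ΔG = −nFE = −(3)(96500)(+1.8317) J/mol = −530 kJ/mol.

−530 kJ/mol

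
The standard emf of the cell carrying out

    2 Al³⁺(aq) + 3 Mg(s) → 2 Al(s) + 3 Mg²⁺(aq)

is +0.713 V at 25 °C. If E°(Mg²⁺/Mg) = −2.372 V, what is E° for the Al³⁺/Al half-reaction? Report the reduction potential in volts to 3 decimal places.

−1.659 V

In the reaction as written the Al³⁺/Al couple is reduced (cathode) and Mg²⁺/Mg is oxidized (anode), so E°cell = E°(Al³⁺/Al) − E°(Mg²⁺/Mg).
E°(Al³⁺/Al) = E°cell + E°(anode) = +0.713 + (−2.372) = −1.659 V.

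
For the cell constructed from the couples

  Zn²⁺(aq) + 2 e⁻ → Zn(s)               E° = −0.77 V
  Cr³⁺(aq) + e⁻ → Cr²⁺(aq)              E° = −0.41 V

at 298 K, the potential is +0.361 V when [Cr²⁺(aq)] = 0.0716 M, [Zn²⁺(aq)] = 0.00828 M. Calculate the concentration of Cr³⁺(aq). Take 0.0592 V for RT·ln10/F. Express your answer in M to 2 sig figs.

0.0068 M

Cr³⁺/Cr²⁺ is the cathode (higher E°); E°cell = −0.41 − (−0.77) = +0.36 V with n = 2.
Rearranging E = E° − (0.0592/n)·log Q gives log Q = 2(+0.36 − (+0.361))/0.0592 = −0.034.
Balancing electrons gives 2 Cr³⁺(aq) + Zn(s) → 2 Cr²⁺(aq) + Zn²⁺(aq); thus Q = ([Cr²⁺(aq)]^2·[Zn²⁺(aq)]) / [Cr³⁺(aq)]^2.
Substituting the known concentrations and solving, log [Cr³⁺(aq)] = −2.169 and [Cr³⁺(aq)] = 0.0068 M.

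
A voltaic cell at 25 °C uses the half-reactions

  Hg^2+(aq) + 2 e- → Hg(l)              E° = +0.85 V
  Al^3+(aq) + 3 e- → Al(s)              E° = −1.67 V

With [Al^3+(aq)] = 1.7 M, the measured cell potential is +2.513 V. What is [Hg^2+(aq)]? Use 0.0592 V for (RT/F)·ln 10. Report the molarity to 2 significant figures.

0.83 M

With Hg²⁺/Hg at the cathode and Al³⁺/Al at the anode, E°cell = +0.85 − (−1.67) = +2.52 V (n = 6).
From the Nernst equation, log Q = n(E° − E)/0.0592 = 6·(+2.52 − (+2.513))/0.0592 = 0.709.
For 3 Hg^2+(aq) + 2 Al(s) → 3 Hg(l) + 2 Al^3+(aq), the reaction quotient is Q = [Al^3+(aq)]^2 / [Hg^2+(aq)]^3.
Solving for the unknown gives log [Hg^2+(aq)] = −0.083, so [Hg^2+(aq)] ≈ 0.83 M.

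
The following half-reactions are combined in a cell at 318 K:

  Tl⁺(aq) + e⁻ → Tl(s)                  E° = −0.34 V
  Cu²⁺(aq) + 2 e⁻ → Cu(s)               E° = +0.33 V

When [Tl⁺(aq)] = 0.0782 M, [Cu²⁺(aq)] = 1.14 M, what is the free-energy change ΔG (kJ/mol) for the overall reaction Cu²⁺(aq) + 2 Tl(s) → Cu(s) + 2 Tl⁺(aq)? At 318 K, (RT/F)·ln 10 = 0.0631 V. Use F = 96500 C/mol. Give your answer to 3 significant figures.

The standard cell potential is +0.33 − (−0.34) = +0.67 V, with n = 2 electrons in the balanced equation.
Q = [Tl⁺(aq)]^2 / [Cu²⁺(aq)] = 0.00536, so log Q = −2.270 and E = +0.67 − (0.0631/2)(−2.270) = +0.7416 V.
Finally ΔG = −nFE = −(2)(96500 C/mol)(+0.7416 V) = −143 kJ/mol.

−143 kJ/mol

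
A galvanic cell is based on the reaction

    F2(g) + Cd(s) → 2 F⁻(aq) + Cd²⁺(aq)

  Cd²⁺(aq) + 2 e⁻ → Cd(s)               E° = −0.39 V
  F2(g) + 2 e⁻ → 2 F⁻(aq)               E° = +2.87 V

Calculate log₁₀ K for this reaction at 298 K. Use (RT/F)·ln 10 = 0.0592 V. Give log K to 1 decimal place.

log K = 110.1

The F₂/F⁻ couple is reduced (cathode); E°cell = +2.87 − (−0.39) = +3.26 V with n = 2.
At equilibrium E = 0, so log K = nE°cell / 0.0592 = (2)(+3.26) / 0.0592 = 110.1.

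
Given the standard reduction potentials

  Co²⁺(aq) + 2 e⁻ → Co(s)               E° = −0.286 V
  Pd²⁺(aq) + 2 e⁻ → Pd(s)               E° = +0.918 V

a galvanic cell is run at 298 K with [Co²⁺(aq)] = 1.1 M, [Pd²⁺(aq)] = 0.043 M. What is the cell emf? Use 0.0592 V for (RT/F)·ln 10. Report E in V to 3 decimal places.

+1.162 V

Pd²⁺/Pd is reduced (cathode, E° = +0.918 V) and Co²⁺/Co is oxidized (anode).
The standard potential is +0.918 − (−0.286) = +1.204 V and the balanced reaction transfers n = 2 electrons.
For the overall reaction Pd²⁺(aq) + Co(s) → Pd(s) + Co²⁺(aq), Q = [Co²⁺(aq)] / [Pd²⁺(aq)] = 25.6, giving log Q = 1.408.
E = E° − (0.0592/n)·log Q = +1.204 − (0.0592/2)(1.408) = +1.162 V.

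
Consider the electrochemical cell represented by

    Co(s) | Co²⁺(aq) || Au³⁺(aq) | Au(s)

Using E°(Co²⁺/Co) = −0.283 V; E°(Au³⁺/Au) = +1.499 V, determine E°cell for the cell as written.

By convention the left-hand electrode in cell notation is the anode (oxidation) and the right-hand electrode is the cathode (reduction).
E°cell = E°(right) − E°(left) = +1.499 − (−0.283) = +1.782 V.

+1.782 V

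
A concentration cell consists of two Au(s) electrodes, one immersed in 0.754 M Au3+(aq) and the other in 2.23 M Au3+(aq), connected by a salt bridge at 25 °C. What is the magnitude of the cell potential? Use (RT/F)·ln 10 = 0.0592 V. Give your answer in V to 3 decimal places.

0.009 V

For a concentration cell E°cell = 0, since both electrodes use the same couple.
The compartment with the higher Au3+(aq) concentration (2.23 M) acts as the cathode; ions are reduced there and produced at the dilute (0.754 M) anode.
With n = 3, Ecell = −(0.0592/3)·log([dilute]/[conc]) = −(0.0592/3)·log(0.754/2.23) = +0.009 V.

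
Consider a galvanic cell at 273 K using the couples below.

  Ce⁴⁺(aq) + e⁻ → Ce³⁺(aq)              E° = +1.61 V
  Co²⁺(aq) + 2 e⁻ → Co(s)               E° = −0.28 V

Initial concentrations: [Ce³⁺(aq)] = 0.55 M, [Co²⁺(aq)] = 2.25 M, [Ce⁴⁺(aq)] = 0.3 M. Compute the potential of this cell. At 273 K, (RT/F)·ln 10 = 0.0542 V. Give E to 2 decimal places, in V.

The Ce⁴⁺/Ce³⁺ couple has the more positive E°, so it is the cathode; Co²⁺/Co is the anode.
E°cell = +1.61 − (−0.28) = +1.89 V, with n = 2 electrons transferred.
For the overall reaction 2 Ce⁴⁺(aq) + Co(s) → 2 Ce³⁺(aq) + Co²⁺(aq), Q = ([Ce³⁺(aq)]^2·[Co²⁺(aq)]) / [Ce⁴⁺(aq)]^2 = 7.56, giving log Q = 0.879.
By the Nernst equation, E = +1.89 − (0.0542/2)·(0.879) = +1.87 V.

+1.87 V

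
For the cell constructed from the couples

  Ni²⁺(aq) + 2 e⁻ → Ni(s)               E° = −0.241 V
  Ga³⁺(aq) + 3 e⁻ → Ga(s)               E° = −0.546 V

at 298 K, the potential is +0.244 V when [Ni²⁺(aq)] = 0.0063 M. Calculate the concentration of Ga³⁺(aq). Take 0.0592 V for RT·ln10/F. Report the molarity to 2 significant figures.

Ni²⁺/Ni is the cathode (higher E°); E°cell = −0.241 − (−0.546) = +0.305 V with n = 6.
Since E = E° − (0.0592/n)·log Q, log Q = n(E° − E)/0.0592 = 6.182.
For 3 Ni²⁺(aq) + 2 Ga(s) → 3 Ni(s) + 2 Ga³⁺(aq), the reaction quotient is Q = [Ga³⁺(aq)]^2 / [Ni²⁺(aq)]^3.
Substituting the known concentrations and solving, log [Ga³⁺(aq)] = −0.210 and [Ga³⁺(aq)] = 0.62 M.

0.62 M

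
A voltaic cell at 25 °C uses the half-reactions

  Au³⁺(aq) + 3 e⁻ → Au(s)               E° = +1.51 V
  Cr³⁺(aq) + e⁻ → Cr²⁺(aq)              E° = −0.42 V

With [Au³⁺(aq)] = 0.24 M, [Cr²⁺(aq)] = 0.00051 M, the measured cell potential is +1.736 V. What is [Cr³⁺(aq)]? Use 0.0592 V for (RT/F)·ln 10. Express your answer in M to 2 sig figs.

With Au³⁺/Au at the cathode and Cr³⁺/Cr²⁺ at the anode, E°cell = +1.51 − (−0.42) = +1.93 V (n = 3).
From the Nernst equation, log Q = n(E° − E)/0.0592 = 3·(+1.93 − (+1.736))/0.0592 = 9.831.
Balancing electrons gives Au³⁺(aq) + 3 Cr²⁺(aq) → Au(s) + 3 Cr³⁺(aq); thus Q = [Cr³⁺(aq)]^3 / ([Au³⁺(aq)]·[Cr²⁺(aq)]^3).
Substituting the known concentrations and solving, log [Cr³⁺(aq)] = −0.222 and [Cr³⁺(aq)] = 0.60 M.

0.60 M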